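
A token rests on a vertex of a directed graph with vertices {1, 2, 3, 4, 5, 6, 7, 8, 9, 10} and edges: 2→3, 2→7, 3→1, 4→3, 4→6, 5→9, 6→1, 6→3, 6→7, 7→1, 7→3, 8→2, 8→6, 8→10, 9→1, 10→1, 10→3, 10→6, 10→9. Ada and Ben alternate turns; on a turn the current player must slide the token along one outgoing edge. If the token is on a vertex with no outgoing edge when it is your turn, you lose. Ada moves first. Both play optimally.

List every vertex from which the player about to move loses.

Positions with no move are L. A position that does have a move is losing for the player to move precisely when every available move leads to a winning position for the opponent. Fill in the labels:
Every edge goes from a vertex to one that appears earlier in the order 1, 3, 7, 6, 9, 5, 10, 2, 4, 8, so processing vertices in that order labels each vertex after all of its successors.
1: no outgoing edge → L
3: can move to 1, which is L ⇒ W
7: can move to 1, which is L ⇒ W
6: can move to 1, which is L ⇒ W
9: can move to 1, which is L ⇒ W
5: the only move is to 9(W), a W ⇒ L
10: can move to 1, which is L ⇒ W
2: moves to 7(W), 3(W); every one is W ⇒ L
4: moves to 6(W), 3(W); every one is W ⇒ L
8: can move to 2, which is L ⇒ W
Reading off the rows marked L gives the requested list; there are 4 such vertices.

1, 2, 4, 5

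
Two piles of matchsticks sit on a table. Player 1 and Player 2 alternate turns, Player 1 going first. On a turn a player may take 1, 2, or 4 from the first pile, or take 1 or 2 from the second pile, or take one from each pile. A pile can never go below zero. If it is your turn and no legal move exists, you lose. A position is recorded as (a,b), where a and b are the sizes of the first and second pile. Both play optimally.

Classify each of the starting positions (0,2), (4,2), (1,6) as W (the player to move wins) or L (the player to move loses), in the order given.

Positions with no move are L. A position that does have a move is losing for the player to move precisely when every available move leads to a winning position for the opponent. Fill in the labels:
No move ever increases a pile, so every position that can arise here has a ≤ 4 and b ≤ 6; it is enough to label the cells with 0 ≤ a ≤ 4 and 0 ≤ b ≤ 6.
Every move lowers a or b (never raises either), so fill the grid row by row in increasing a, and left to right within a row: each cell's successors are then already labelled.
      b=0  b=1  b=2  b=3  b=4  b=5  b=6
a=0:    L    W    W    L    W    W    L
a=1:    W    W    L    W    W    L    W
a=2:    W    L    W    W    L    W    W
a=3:    L    W    W    L    W    W    L
a=4:    W    W    L    W    W    L    W
Cells with no legal move (terminal, hence L): (0,0).
The remaining L cells, each justified by listing all of its moves:
(0,3): moves to (0,2)(W), (0,1)(W); every one is W ⇒ L
(0,6): moves to (0,5)(W), (0,4)(W); every one is W ⇒ L
(1,2): moves to (0,2)(W), (1,1)(W), (1,0)(W), (0,1)(W); every one is W ⇒ L
(1,5): moves to (0,5)(W), (1,4)(W), (1,3)(W), (0,4)(W); every one is W ⇒ L
(2,1): moves to (1,1)(W), (0,1)(W), (2,0)(W), (1,0)(W); every one is W ⇒ L
(2,4): moves to (1,4)(W), (0,4)(W), (2,3)(W), (2,2)(W), (1,3)(W); every one is W ⇒ L
(3,0): moves to (2,0)(W), (1,0)(W); every one is W ⇒ L
(3,3): moves to (2,3)(W), (1,3)(W), (3,2)(W), (3,1)(W), (2,2)(W); every one is W ⇒ L
(3,6): moves to (2,6)(W), (1,6)(W), (3,5)(W), (3,4)(W), (2,5)(W); every one is W ⇒ L
(4,2): moves to (3,2)(W), (2,2)(W), (0,2)(W), (4,1)(W), (4,0)(W), (3,1)(W); every one is W ⇒ L
(4,5): moves to (3,5)(W), (2,5)(W), (0,5)(W), (4,4)(W), (4,3)(W), (3,4)(W); every one is W ⇒ L
Every other cell has at least one move into one of the L cells above, so it is W.
(0,2): the move to (0,0) reaches an L cell, so W
(4,2): one of the L cells justified above, so L
(1,6): the move to (0,6) reaches an L cell, so W

(0,2): W, (4,2): L, (1,6): W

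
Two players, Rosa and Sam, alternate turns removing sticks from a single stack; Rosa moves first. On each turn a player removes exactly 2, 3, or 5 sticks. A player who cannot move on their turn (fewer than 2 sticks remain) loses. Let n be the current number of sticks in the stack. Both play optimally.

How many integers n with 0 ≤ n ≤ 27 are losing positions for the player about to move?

8

Compute win/loss labels from the base case upward. A position with no move is L. Any other position is W if it can reach an L in one move, else L.
n=0: no move → L
n=1: no move → L
n=2: reaches L-position 0 → W
n=3: reaches L-position 1 → W
n=4: reaches L-position 1 → W
n=5: reaches L-position 0 → W
n=6: reaches L-position 1 → W
n=7: only reaches 5(W), 4(W), 2(W), all W → L
n=8: only reaches 6(W), 5(W), 3(W), all W → L
n=9: reaches L-position 7 → W
n=10: reaches L-position 8 → W
n=11: reaches L-position 8 → W
n=12: reaches L-position 7 → W
n=13: reaches L-position 8 → W
n=14: only reaches 12(W), 11(W), 9(W), all W → L
n=15: only reaches 13(W), 12(W), 10(W), all W → L
n=16: reaches L-position 14 → W
n=17: reaches L-position 15 → W
n=18: reaches L-position 15 → W
n=19: reaches L-position 14 → W
n=20: reaches L-position 15 → W
n=21: only reaches 19(W), 18(W), 16(W), all W → L
n=22: only reaches 20(W), 19(W), 17(W), all W → L
n=23: reaches L-position 21 → W
n=24: reaches L-position 22 → W
n=25: reaches L-position 22 → W
n=26: reaches L-position 21 → W
n=27: reaches L-position 22 → W
L entries with 0 ≤ n ≤ 27: n = 0, 1, 7, 8, 14, 15, 21, 22; that makes 8.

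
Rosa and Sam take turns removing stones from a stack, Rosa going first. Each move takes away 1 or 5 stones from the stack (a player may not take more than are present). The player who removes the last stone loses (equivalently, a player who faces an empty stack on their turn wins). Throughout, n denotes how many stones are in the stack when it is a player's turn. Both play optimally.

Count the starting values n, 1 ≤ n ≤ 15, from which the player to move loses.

8

Positions with no move are W. A position that does have a move is losing for the player to move precisely when every available move leads to a winning position for the opponent. Fill in the labels:
n=0: no move; the opponent has just taken the last stone and therefore loses → W
n=1: L (sole option 0(W) is W)
n=2: W (go to 1, an L position)
n=3: L (sole option 2(W) is W)
n=4: W (go to 3, an L position)
n=5: L (options 4(W), 0(W) are all W)
n=6: W (go to 5, an L position)
n=7: L (options 6(W), 2(W) are all W)
n=8: W (go to 7, an L position)
n=9: L (options 8(W), 4(W) are all W)
n=10: W (go to 9, an L position)
n=11: L (options 10(W), 6(W) are all W)
n=12: W (go to 11, an L position)
n=13: L (options 12(W), 8(W) are all W)
n=14: W (go to 13, an L position)
n=15: L (options 14(W), 10(W) are all W)
L entries with 1 ≤ n ≤ 15 (the range starts at n=1): n = 1, 3, 5, 7, 9, 11, 13, 15; that makes 8.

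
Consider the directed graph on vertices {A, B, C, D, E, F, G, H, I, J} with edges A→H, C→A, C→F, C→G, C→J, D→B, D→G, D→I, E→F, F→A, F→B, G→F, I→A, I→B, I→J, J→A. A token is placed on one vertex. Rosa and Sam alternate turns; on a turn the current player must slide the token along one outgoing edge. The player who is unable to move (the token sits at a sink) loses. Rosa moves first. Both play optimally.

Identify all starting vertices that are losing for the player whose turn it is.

Label each position W (a win for the player to move) or L (a loss). A position with no legal move is L; any other position is W exactly when some move reaches an L, and L when every move reaches a W.
Every edge goes from a vertex to one that appears earlier in the order B, H, A, F, G, J, I, C, E, D, so processing vertices in that order labels each vertex after all of its successors.
B: no outgoing edge → L
H: no outgoing edge → L
A: W (go to H, an L position)
F: W (go to B, an L position)
G: L (sole option F(W) is W)
J: L (sole option A(W) is W)
I: W (go to J, an L position)
C: W (go to J, an L position)
E: L (sole option F(W) is W)
D: W (go to G, an L position)
The losing starting vertices are exactly the entries labelled L in this table (5 of them).

B, E, G, H, J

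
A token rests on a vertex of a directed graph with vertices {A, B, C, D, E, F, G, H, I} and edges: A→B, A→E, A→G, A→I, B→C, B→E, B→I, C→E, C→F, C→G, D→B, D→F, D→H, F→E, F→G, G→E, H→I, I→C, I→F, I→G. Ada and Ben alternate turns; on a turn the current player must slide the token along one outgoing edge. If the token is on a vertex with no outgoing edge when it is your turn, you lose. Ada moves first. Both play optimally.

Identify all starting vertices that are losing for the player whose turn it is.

Label each position W (a win for the player to move) or L (a loss). A position with no legal move is L; any other position is W exactly when some move reaches an L, and L when every move reaches a W.
Every edge goes from a vertex to one that appears earlier in the order E, G, F, C, I, H, B, A, D, so processing vertices in that order labels each vertex after all of its successors.
E: no outgoing edge → L
G: W (go to E, an L position)
F: W (go to E, an L position)
C: W (go to E, an L position)
I: L (options C(W), F(W), G(W) are all W)
H: W (go to I, an L position)
B: W (go to I, an L position)
A: W (go to I, an L position)
D: L (options B(W), H(W), F(W) are all W)
Reading off the rows marked L gives the requested list; there are 3 such vertices.

D, E, I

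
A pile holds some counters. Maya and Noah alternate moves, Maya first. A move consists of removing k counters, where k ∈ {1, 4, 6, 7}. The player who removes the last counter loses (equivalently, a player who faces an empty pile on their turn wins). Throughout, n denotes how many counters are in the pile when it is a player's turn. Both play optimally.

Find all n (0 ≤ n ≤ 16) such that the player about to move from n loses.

1, 3, 6, 11, 14, 16

Build the W/L table. Terminal = W. A non-terminal position is W if it has a move to some L; otherwise it is L.
n=0: no move; the opponent has just taken the last counter and therefore loses → W
n=1: →0(W) only, which is W, so L
n=2: →1(L), so W
n=3: →2(W) only, which is W, so L
n=4: →3(L), so W
n=5: →1(L), so W
n=6: →5(W), 2(W), 0(W) — all W, so L
n=7: →6(L), so W
n=8: →1(L), so W
n=9: →3(L), so W
n=10: →6(L), so W
n=11: →10(W), 7(W), 5(W), 4(W) — all W, so L
n=12: →11(L), so W
n=13: →6(L), so W
n=14: →13(W), 10(W), 8(W), 7(W) — all W, so L
n=15: →14(L), so W
n=16: →15(W), 12(W), 10(W), 9(W) — all W, so L
Reading off the rows marked L gives the requested list; there are 6 such values of n.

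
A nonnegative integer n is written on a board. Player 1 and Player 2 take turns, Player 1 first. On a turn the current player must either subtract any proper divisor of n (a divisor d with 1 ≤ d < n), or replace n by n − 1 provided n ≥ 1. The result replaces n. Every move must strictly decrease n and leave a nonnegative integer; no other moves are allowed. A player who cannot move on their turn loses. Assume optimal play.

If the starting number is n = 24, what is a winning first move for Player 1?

Use the standard recursion: the mover loses at a terminal position; elsewhere, the mover wins exactly when some move hands the opponent an L position.
n=0: no move → L
n=1: W (go to 0, an L position)
n=2: L (sole option 1(W) is W)
n=3: W (go to 2, an L position)
n=4: W (go to 2, an L position)
n=5: L (sole option 4(W) is W)
n=6: W (go to 5, an L position)
n=7: L (sole option 6(W) is W)
n=8: W (go to 7, an L position)
n=9: L (options 6(W), 8(W) are all W)
n=10: W (go to 5, an L position)
n=11: L (sole option 10(W) is W)
n=12: W (go to 9, an L position)
n=13: L (sole option 12(W) is W)
n=14: W (go to 7, an L position)
n=15: L (options 10(W), 12(W), 14(W) are all W)
n=16: W (go to 15, an L position)
n=17: L (sole option 16(W) is W)
n=18: W (go to 9, an L position)
n=19: L (sole option 18(W) is W)
n=20: W (go to 15, an L position)
n=21: L (options 14(W), 18(W), 20(W) are all W)
n=22: W (go to 11, an L position)
n=23: L (sole option 22(W) is W)
n=24: W (go to 21, an L position)
From 24, the L positions reachable in one move are: 21, 23. Any move reaching one of these is winning.

Move to 21.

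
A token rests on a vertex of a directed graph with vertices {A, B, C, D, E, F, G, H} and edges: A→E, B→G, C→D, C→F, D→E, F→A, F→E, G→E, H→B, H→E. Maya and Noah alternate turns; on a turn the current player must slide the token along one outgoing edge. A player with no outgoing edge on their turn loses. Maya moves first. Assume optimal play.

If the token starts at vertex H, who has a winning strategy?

Use the standard recursion: the mover loses at a terminal position; elsewhere, the mover wins exactly when some move hands the opponent an L position.
Every edge goes from a vertex to one that appears earlier in the order E, A, F, D, C, G, B, H, so processing vertices in that order labels each vertex after all of its successors.
E: no outgoing edge → L
A: reaches L-position E → W
F: reaches L-position E → W
D: reaches L-position E → W
C: only reaches D(W), F(W), all W → L
G: reaches L-position E → W
B: only reaches G(W), which is W → L
H: reaches L-position B → W
The starting position H is W: Maya should move to B, handing over an L position.

Maya wins.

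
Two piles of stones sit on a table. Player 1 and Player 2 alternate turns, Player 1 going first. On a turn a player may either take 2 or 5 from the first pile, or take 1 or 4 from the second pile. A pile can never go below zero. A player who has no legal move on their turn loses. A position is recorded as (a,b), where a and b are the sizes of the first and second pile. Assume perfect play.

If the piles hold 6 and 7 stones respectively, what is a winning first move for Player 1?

Move to (4,7).

Positions with no move are L. A position that does have a move is losing for the player to move precisely when every available move leads to a winning position for the opponent. Fill in the labels:
No move ever increases a pile, so every position that can arise here has a ≤ 6 and b ≤ 7; it is enough to label the cells with 0 ≤ a ≤ 6 and 0 ≤ b ≤ 7.
Every move lowers a or b (never raises either), so fill the grid row by row in increasing a, and left to right within a row: each cell's successors are then already labelled.
      b=0  b=1  b=2  b=3  b=4  b=5  b=6  b=7
a=0:    L    W    L    W    W    L    W    L
a=1:    L    W    L    W    W    L    W    L
a=2:    W    L    W    L    W    W    L    W
a=3:    W    L    W    L    W    W    L    W
a=4:    L    W    L    W    W    L    W    L
a=5:    W    W    W    W    L    W    W    W
a=6:    W    L    W    L    W    W    L    W
Cells with no legal move (terminal, hence L): (0,0), (1,0).
The remaining L cells, each justified by listing all of its moves:
(0,2): →(0,1)(W) only, which is W, so L
(0,5): →(0,4)(W), (0,1)(W) — all W, so L
(0,7): →(0,6)(W), (0,3)(W) — all W, so L
(1,2): →(1,1)(W) only, which is W, so L
(1,5): →(1,4)(W), (1,1)(W) — all W, so L
(1,7): →(1,6)(W), (1,3)(W) — all W, so L
(2,1): →(0,1)(W), (2,0)(W) — all W, so L
(2,3): →(0,3)(W), (2,2)(W) — all W, so L
(2,6): →(0,6)(W), (2,5)(W), (2,2)(W) — all W, so L
(3,1): →(1,1)(W), (3,0)(W) — all W, so L
(3,3): →(1,3)(W), (3,2)(W) — all W, so L
(3,6): →(1,6)(W), (3,5)(W), (3,2)(W) — all W, so L
(4,0): →(2,0)(W) only, which is W, so L
(4,2): →(2,2)(W), (4,1)(W) — all W, so L
(4,5): →(2,5)(W), (4,4)(W), (4,1)(W) — all W, so L
(4,7): →(2,7)(W), (4,6)(W), (4,3)(W) — all W, so L
(5,4): →(3,4)(W), (0,4)(W), (5,3)(W), (5,0)(W) — all W, so L
(6,1): →(4,1)(W), (1,1)(W), (6,0)(W) — all W, so L
(6,3): →(4,3)(W), (1,3)(W), (6,2)(W) — all W, so L
(6,6): →(4,6)(W), (1,6)(W), (6,5)(W), (6,2)(W) — all W, so L
Every other cell has at least one move into one of the L cells above, so it is W.
From (6,7), the L positions reachable in one move are: (4,7), (1,7), (6,6), (6,3). Any move reaching one of these is winning.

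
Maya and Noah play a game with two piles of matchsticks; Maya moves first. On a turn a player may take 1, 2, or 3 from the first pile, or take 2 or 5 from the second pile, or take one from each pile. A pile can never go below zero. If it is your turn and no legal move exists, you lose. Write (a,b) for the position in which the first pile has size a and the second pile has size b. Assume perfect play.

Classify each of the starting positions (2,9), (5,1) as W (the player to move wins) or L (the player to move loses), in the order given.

Classify positions by backward induction: terminal positions (no move available) are L. From any other position, the mover wins iff some move reaches an L.
No move ever increases a pile, so every position that can arise here has a ≤ 5 and b ≤ 9; it is enough to label the cells with 0 ≤ a ≤ 5 and 0 ≤ b ≤ 9.
Every move lowers a or b (never raises either), so fill the grid row by row in increasing a, and left to right within a row: each cell's successors are then already labelled.
      b=0  b=1  b=2  b=3  b=4  b=5  b=6  b=7  b=8  b=9
a=0:    L    L    W    W    L    W    W    L    L    W
a=1:    W    W    W    L    W    W    L    W    W    W
a=2:    W    W    L    W    W    L    W    W    W    L
a=3:    W    W    W    W    W    W    W    W    W    W
a=4:    L    L    W    W    L    W    W    L    L    W
a=5:    W    W    W    L    W    W    L    W    W    W
Cells with no legal move (terminal, hence L): (0,0), (0,1).
The remaining L cells, each justified by listing all of its moves:
(0,4): L (sole option (0,2)(W) is W)
(0,7): L (options (0,5)(W), (0,2)(W) are all W)
(0,8): L (options (0,6)(W), (0,3)(W) are all W)
(1,3): L (options (0,3)(W), (1,1)(W), (0,2)(W) are all W)
(1,6): L (options (0,6)(W), (1,4)(W), (1,1)(W), (0,5)(W) are all W)
(2,2): L (options (1,2)(W), (0,2)(W), (2,0)(W), (1,1)(W) are all W)
(2,5): L (options (1,5)(W), (0,5)(W), (2,3)(W), (2,0)(W), (1,4)(W) are all W)
(2,9): L (options (1,9)(W), (0,9)(W), (2,7)(W), (2,4)(W), (1,8)(W) are all W)
(4,0): L (options (3,0)(W), (2,0)(W), (1,0)(W) are all W)
(4,1): L (options (3,1)(W), (2,1)(W), (1,1)(W), (3,0)(W) are all W)
(4,4): L (options (3,4)(W), (2,4)(W), (1,4)(W), (4,2)(W), (3,3)(W) are all W)
(4,7): L (options (3,7)(W), (2,7)(W), (1,7)(W), (4,5)(W), (4,2)(W), (3,6)(W) are all W)
(4,8): L (options (3,8)(W), (2,8)(W), (1,8)(W), (4,6)(W), (4,3)(W), (3,7)(W) are all W)
(5,3): L (options (4,3)(W), (3,3)(W), (2,3)(W), (5,1)(W), (4,2)(W) are all W)
(5,6): L (options (4,6)(W), (3,6)(W), (2,6)(W), (5,4)(W), (5,1)(W), (4,5)(W) are all W)
Every other cell has at least one move into one of the L cells above, so it is W.
(2,9): one of the L cells justified above, so L
(5,1): the move to (4,1) reaches an L cell, so W

(2,9): L, (5,1): W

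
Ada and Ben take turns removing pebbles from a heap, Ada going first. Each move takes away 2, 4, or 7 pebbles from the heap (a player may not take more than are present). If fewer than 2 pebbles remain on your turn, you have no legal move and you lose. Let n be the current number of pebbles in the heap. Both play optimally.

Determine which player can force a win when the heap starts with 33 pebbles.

Ben wins.

Positions with no move are L. A position that does have a move is losing for the player to move precisely when every available move leads to a winning position for the opponent. Fill in the labels:
n=0: no move → L
n=1: no move → L
n=2: reaches L-position 0 → W
n=3: reaches L-position 1 → W
n=4: reaches L-position 0 → W
n=5: reaches L-position 1 → W
n=6: only reaches 4(W), 2(W), all W → L
n=7: reaches L-position 0 → W
n=8: reaches L-position 6 → W
n=9: only reaches 7(W), 5(W), 2(W), all W → L
n=10: reaches L-position 6 → W
n=11: reaches L-position 9 → W
n=12: only reaches 10(W), 8(W), 5(W), all W → L
n=13: reaches L-position 9 → W
n=14: reaches L-position 12 → W
n=15: only reaches 13(W), 11(W), 8(W), all W → L
n=16: reaches L-position 12 → W
n=17: reaches L-position 15 → W
n=18: only reaches 16(W), 14(W), 11(W), all W → L
n=19: reaches L-position 15 → W
n=20: reaches L-position 18 → W
n=21: only reaches 19(W), 17(W), 14(W), all W → L
n=22: reaches L-position 18 → W
n=23: reaches L-position 21 → W
n=24: only reaches 22(W), 20(W), 17(W), all W → L
n=25: reaches L-position 21 → W
n=26: reaches L-position 24 → W
n=27: only reaches 25(W), 23(W), 20(W), all W → L
n=28: reaches L-position 24 → W
n=29: reaches L-position 27 → W
n=30: only reaches 28(W), 26(W), 23(W), all W → L
n=31: reaches L-position 27 → W
n=32: reaches L-position 30 → W
n=33: only reaches 31(W), 29(W), 26(W), all W → L
Every move from 33 reaches a W position, so the mover loses.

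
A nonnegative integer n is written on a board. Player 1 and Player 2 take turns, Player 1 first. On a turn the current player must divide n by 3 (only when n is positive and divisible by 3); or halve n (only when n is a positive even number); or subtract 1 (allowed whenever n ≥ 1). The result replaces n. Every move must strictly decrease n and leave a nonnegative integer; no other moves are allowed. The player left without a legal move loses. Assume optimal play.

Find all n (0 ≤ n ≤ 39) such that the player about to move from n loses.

Build the W/L table. Terminal = L. A non-terminal position is W if it has a move to some L; otherwise it is L.
n=0: no move → L
n=1: reaches L-position 0 → W
n=2: only reaches 1(W), which is W → L
n=3: reaches L-position 2 → W
n=4: reaches L-position 2 → W
n=5: only reaches 4(W), which is W → L
n=6: reaches L-position 2 → W
n=7: only reaches 6(W), which is W → L
n=8: reaches L-position 7 → W
n=9: only reaches 3(W), 8(W), all W → L
n=10: reaches L-position 5 → W
n=11: only reaches 10(W), which is W → L
n=12: reaches L-position 11 → W
n=13: only reaches 12(W), which is W → L
n=14: reaches L-position 7 → W
n=15: reaches L-position 5 → W
n=16: only reaches 8(W), 15(W), all W → L
n=17: reaches L-position 16 → W
n=18: reaches L-position 9 → W
n=19: only reaches 18(W), which is W → L
n=20: reaches L-position 19 → W
n=21: reaches L-position 7 → W
n=22: reaches L-position 11 → W
n=23: only reaches 22(W), which is W → L
n=24: reaches L-position 23 → W
n=25: only reaches 24(W), which is W → L
n=26: reaches L-position 13 → W
n=27: reaches L-position 9 → W
n=28: only reaches 14(W), 27(W), all W → L
n=29: reaches L-position 28 → W
n=30: only reaches 10(W), 15(W), 29(W), all W → L
n=31: reaches L-position 30 → W
n=32: reaches L-position 16 → W
n=33: reaches L-position 11 → W
n=34: only reaches 17(W), 33(W), all W → L
n=35: reaches L-position 34 → W
n=36: only reaches 12(W), 18(W), 35(W), all W → L
n=37: reaches L-position 36 → W
n=38: reaches L-position 19 → W
n=39: reaches L-position 13 → W
The losing starting values of n are exactly the entries labelled L in this table (15 of them).

0, 2, 5, 7, 9, 11, 13, 16, 19, 23, 25, 28, 30, 34, 36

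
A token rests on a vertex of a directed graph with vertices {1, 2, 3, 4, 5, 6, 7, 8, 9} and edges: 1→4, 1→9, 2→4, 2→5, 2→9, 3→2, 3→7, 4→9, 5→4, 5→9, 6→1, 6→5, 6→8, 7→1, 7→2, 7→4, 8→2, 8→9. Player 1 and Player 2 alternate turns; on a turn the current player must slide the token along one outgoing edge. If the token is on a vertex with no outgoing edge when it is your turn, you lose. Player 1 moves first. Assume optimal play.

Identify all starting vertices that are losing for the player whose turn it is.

Label each position W (a win for the player to move) or L (a loss). A position with no legal move is L; any other position is W exactly when some move reaches an L, and L when every move reaches a W.
Every edge goes from a vertex to one that appears earlier in the order 9, 4, 5, 2, 1, 7, 8, 3, 6, so processing vertices in that order labels each vertex after all of its successors.
9: no outgoing edge → L
4: W (go to 9, an L position)
5: W (go to 9, an L position)
2: W (go to 9, an L position)
1: W (go to 9, an L position)
7: L (options 1(W), 2(W), 4(W) are all W)
8: W (go to 9, an L position)
3: W (go to 7, an L position)
6: L (options 8(W), 1(W), 5(W) are all W)
The losing starting vertices are exactly the entries labelled L in this table (3 of them).

6, 7, 9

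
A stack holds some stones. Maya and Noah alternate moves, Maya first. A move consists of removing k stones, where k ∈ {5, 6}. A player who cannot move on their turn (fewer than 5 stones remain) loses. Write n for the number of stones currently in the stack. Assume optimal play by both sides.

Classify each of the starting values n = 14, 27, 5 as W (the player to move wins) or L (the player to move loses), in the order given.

Use the standard recursion: the mover loses at a terminal position; elsewhere, the mover wins exactly when some move hands the opponent an L position.
n=0: no move → L
n=1: no move → L
n=2: no move → L
n=3: no move → L
n=4: no move → L
n=5: W (go to 0, an L position)
n=6: W (go to 1, an L position)
n=7: W (go to 2, an L position)
n=8: W (go to 3, an L position)
n=9: W (go to 4, an L position)
n=10: W (go to 4, an L position)
n=11: L (options 6(W), 5(W) are all W)
n=12: L (options 7(W), 6(W) are all W)
n=13: L (options 8(W), 7(W) are all W)
n=14: L (options 9(W), 8(W) are all W)
n=15: L (options 10(W), 9(W) are all W)
n=16: W (go to 11, an L position)
n=17: W (go to 12, an L position)
n=18: W (go to 13, an L position)
n=19: W (go to 14, an L position)
n=20: W (go to 15, an L position)
n=21: W (go to 15, an L position)
n=22: L (options 17(W), 16(W) are all W)
n=23: L (options 18(W), 17(W) are all W)
n=24: L (options 19(W), 18(W) are all W)
n=25: L (options 20(W), 19(W) are all W)
n=26: L (options 21(W), 20(W) are all W)
n=27: W (go to 22, an L position)

14: L, 27: W, 5: W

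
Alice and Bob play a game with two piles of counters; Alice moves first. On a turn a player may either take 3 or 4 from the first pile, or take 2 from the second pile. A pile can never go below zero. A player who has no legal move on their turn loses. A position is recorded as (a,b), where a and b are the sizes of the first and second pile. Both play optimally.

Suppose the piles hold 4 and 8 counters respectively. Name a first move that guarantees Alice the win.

Move to (1,8).

Build the W/L table. Terminal = L. A non-terminal position is W if it has a move to some L; otherwise it is L.
No move ever increases a pile, so every position that can arise here has a ≤ 4 and b ≤ 8; it is enough to label the cells with 0 ≤ a ≤ 4 and 0 ≤ b ≤ 8.
Every move lowers a or b (never raises either), so fill the grid row by row in increasing a, and left to right within a row: each cell's successors are then already labelled.
      b=0  b=1  b=2  b=3  b=4  b=5  b=6  b=7  b=8
a=0:    L    L    W    W    L    L    W    W    L
a=1:    L    L    W    W    L    L    W    W    L
a=2:    L    L    W    W    L    L    W    W    L
a=3:    W    W    L    L    W    W    L    L    W
a=4:    W    W    L    L    W    W    L    L    W
Cells with no legal move (terminal, hence L): (0,0), (0,1), (1,0), (1,1), (2,0), (2,1).
The remaining L cells, each justified by listing all of its moves:
(0,4): only reaches (0,2)(W), which is W → L
(0,5): only reaches (0,3)(W), which is W → L
(0,8): only reaches (0,6)(W), which is W → L
(1,4): only reaches (1,2)(W), which is W → L
(1,5): only reaches (1,3)(W), which is W → L
(1,8): only reaches (1,6)(W), which is W → L
(2,4): only reaches (2,2)(W), which is W → L
(2,5): only reaches (2,3)(W), which is W → L
(2,8): only reaches (2,6)(W), which is W → L
(3,2): only reaches (0,2)(W), (3,0)(W), all W → L
(3,3): only reaches (0,3)(W), (3,1)(W), all W → L
(3,6): only reaches (0,6)(W), (3,4)(W), all W → L
(3,7): only reaches (0,7)(W), (3,5)(W), all W → L
(4,2): only reaches (1,2)(W), (0,2)(W), (4,0)(W), all W → L
(4,3): only reaches (1,3)(W), (0,3)(W), (4,1)(W), all W → L
(4,6): only reaches (1,6)(W), (0,6)(W), (4,4)(W), all W → L
(4,7): only reaches (1,7)(W), (0,7)(W), (4,5)(W), all W → L
Every other cell has at least one move into one of the L cells above, so it is W.
From (4,8), the L positions reachable in one move are: (1,8), (0,8), (4,6). Any move reaching one of these is winning.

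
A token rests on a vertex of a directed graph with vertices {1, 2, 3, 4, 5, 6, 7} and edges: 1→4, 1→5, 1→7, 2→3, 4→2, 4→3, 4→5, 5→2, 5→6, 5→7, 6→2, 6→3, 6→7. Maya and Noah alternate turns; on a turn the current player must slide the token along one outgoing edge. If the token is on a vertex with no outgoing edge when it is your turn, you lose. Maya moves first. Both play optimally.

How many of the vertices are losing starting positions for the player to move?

2

Positions with no move are L. A position that does have a move is losing for the player to move precisely when every available move leads to a winning position for the opponent. Fill in the labels:
Every edge goes from a vertex to one that appears earlier in the order 3, 7, 2, 6, 5, 4, 1, so processing vertices in that order labels each vertex after all of its successors.
3: no outgoing edge → L
7: no outgoing edge → L
2: W (go to 3, an L position)
6: W (go to 7, an L position)
5: W (go to 7, an L position)
4: W (go to 3, an L position)
1: W (go to 7, an L position)
The L vertices are 3, 7; that is 2 in all.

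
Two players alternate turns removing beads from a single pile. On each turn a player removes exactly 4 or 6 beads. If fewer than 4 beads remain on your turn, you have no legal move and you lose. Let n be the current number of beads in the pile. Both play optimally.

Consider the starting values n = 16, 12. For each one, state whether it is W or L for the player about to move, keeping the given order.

Compute win/loss labels from the base case upward. A position with no move is L. Any other position is W if it can reach an L in one move, else L.
n=0: no move → L
n=1: no move → L
n=2: no move → L
n=3: no move → L
n=4: →0(L), so W
n=5: →1(L), so W
n=6: →2(L), so W
n=7: →3(L), so W
n=8: →2(L), so W
n=9: →3(L), so W
n=10: →6(W), 4(W) — all W, so L
n=11: →7(W), 5(W) — all W, so L
n=12: →8(W), 6(W) — all W, so L
n=13: →9(W), 7(W) — all W, so L
n=14: →10(L), so W
n=15: →11(L), so W
n=16: →12(L), so W

16: W, 12: L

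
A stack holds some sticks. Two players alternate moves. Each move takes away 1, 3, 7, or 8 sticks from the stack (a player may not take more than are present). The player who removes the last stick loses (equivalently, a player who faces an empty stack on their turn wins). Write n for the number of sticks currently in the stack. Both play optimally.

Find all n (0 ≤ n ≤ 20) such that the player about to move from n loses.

Classify positions by backward induction: terminal positions (no move available) are W. From any other position, the mover wins iff some move reaches an L.
n=0: no move; the opponent has just taken the last stick and therefore loses → W
n=1: →0(W) only, which is W, so L
n=2: →1(L), so W
n=3: →2(W), 0(W) — all W, so L
n=4: →3(L), so W
n=5: →4(W), 2(W) — all W, so L
n=6: →5(L), so W
n=7: →6(W), 4(W), 0(W) — all W, so L
n=8: →7(L), so W
n=9: →1(L), so W
n=10: →7(L), so W
n=11: →3(L), so W
n=12: →5(L), so W
n=13: →5(L), so W
n=14: →7(L), so W
n=15: →7(L), so W
n=16: →15(W), 13(W), 9(W), 8(W) — all W, so L
n=17: →16(L), so W
n=18: →17(W), 15(W), 11(W), 10(W) — all W, so L
n=19: →18(L), so W
n=20: →19(W), 17(W), 13(W), 12(W) — all W, so L
The losing starting values of n are exactly the entries labelled L in this table (7 of them).

1, 3, 5, 7, 16, 18, 20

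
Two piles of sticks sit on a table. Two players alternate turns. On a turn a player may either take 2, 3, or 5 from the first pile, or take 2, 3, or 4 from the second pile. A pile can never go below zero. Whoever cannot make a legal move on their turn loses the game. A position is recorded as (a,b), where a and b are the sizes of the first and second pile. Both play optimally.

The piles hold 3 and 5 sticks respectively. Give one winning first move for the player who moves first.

Build the W/L table. Terminal = L. A non-terminal position is W if it has a move to some L; otherwise it is L.
No move ever increases a pile, so every position that can arise here has a ≤ 3 and b ≤ 5; it is enough to label the cells with 0 ≤ a ≤ 3 and 0 ≤ b ≤ 5.
Every move lowers a or b (never raises either), so fill the grid row by row in increasing a, and left to right within a row: each cell's successors are then already labelled.
      b=0  b=1  b=2  b=3  b=4  b=5
a=0:    L    L    W    W    W    W
a=1:    L    L    W    W    W    W
a=2:    W    W    L    L    W    W
a=3:    W    W    L    L    W    W
Cells with no legal move (terminal, hence L): (0,0), (0,1), (1,0), (1,1).
The remaining L cells, each justified by listing all of its moves:
(2,2): only reaches (0,2)(W), (2,0)(W), all W → L
(2,3): only reaches (0,3)(W), (2,1)(W), (2,0)(W), all W → L
(3,2): only reaches (1,2)(W), (0,2)(W), (3,0)(W), all W → L
(3,3): only reaches (1,3)(W), (0,3)(W), (3,1)(W), (3,0)(W), all W → L
Every other cell has at least one move into one of the L cells above, so it is W.
From (3,5), the L positions reachable in one move are: (3,3), (3,2). Any move reaching one of these is winning.

Move to (3,3).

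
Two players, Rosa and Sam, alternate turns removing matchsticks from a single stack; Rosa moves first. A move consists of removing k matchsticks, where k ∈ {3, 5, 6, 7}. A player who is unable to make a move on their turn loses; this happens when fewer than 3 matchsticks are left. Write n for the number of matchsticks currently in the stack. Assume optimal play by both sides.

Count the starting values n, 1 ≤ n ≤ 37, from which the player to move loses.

Label each position W (a win for the player to move) or L (a loss). A position with no legal move is L; any other position is W exactly when some move reaches an L, and L when every move reaches a W.
n=0: no move → L
n=1: no move → L
n=2: no move → L
n=3: →0(L), so W
n=4: →1(L), so W
n=5: →2(L), so W
n=6: →1(L), so W
n=7: →2(L), so W
n=8: →2(L), so W
n=9: →2(L), so W
n=10: →7(W), 5(W), 4(W), 3(W) — all W, so L
n=11: →8(W), 6(W), 5(W), 4(W) — all W, so L
n=12: →9(W), 7(W), 6(W), 5(W) — all W, so L
n=13: →10(L), so W
n=14: →11(L), so W
n=15: →12(L), so W
n=16: →11(L), so W
n=17: →12(L), so W
n=18: →12(L), so W
n=19: →12(L), so W
n=20: →17(W), 15(W), 14(W), 13(W) — all W, so L
n=21: →18(W), 16(W), 15(W), 14(W) — all W, so L
n=22: →19(W), 17(W), 16(W), 15(W) — all W, so L
n=23: →20(L), so W
n=24: →21(L), so W
n=25: →22(L), so W
n=26: →21(L), so W
n=27: →22(L), so W
n=28: →22(L), so W
n=29: →22(L), so W
n=30: →27(W), 25(W), 24(W), 23(W) — all W, so L
n=31: →28(W), 26(W), 25(W), 24(W) — all W, so L
n=32: →29(W), 27(W), 26(W), 25(W) — all W, so L
n=33: →30(L), so W
n=34: →31(L), so W
n=35: →32(L), so W
n=36: →31(L), so W
n=37: →32(L), so W
L entries with 1 ≤ n ≤ 37 (n=0 is outside the asked range and is not counted): n = 1, 2, 10, 11, 12, 20, 21, 22, 30, 31, 32; that makes 11.

11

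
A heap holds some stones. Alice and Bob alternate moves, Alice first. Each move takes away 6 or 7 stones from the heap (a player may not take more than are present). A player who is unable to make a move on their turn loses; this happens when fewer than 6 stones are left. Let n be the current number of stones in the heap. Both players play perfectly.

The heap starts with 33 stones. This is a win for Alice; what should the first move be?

Build the W/L table. Terminal = L. A non-terminal position is W if it has a move to some L; otherwise it is L.
n=0: no move → L
n=1: no move → L
n=2: no move → L
n=3: no move → L
n=4: no move → L
n=5: no move → L
n=6: W (go to 0, an L position)
n=7: W (go to 1, an L position)
n=8: W (go to 2, an L position)
n=9: W (go to 3, an L position)
n=10: W (go to 4, an L position)
n=11: W (go to 5, an L position)
n=12: W (go to 5, an L position)
n=13: L (options 7(W), 6(W) are all W)
n=14: L (options 8(W), 7(W) are all W)
n=15: L (options 9(W), 8(W) are all W)
n=16: L (options 10(W), 9(W) are all W)
n=17: L (options 11(W), 10(W) are all W)
n=18: L (options 12(W), 11(W) are all W)
n=19: W (go to 13, an L position)
n=20: W (go to 14, an L position)
n=21: W (go to 15, an L position)
n=22: W (go to 16, an L position)
n=23: W (go to 17, an L position)
n=24: W (go to 18, an L position)
n=25: W (go to 18, an L position)
n=26: L (options 20(W), 19(W) are all W)
n=27: L (options 21(W), 20(W) are all W)
n=28: L (options 22(W), 21(W) are all W)
n=29: L (options 23(W), 22(W) are all W)
n=30: L (options 24(W), 23(W) are all W)
n=31: L (options 25(W), 24(W) are all W)
n=32: W (go to 26, an L position)
n=33: W (go to 27, an L position)
From 33, the L positions reachable in one move are: 27, 26. Any move reaching one of these is winning.

Remove 6, leaving 27.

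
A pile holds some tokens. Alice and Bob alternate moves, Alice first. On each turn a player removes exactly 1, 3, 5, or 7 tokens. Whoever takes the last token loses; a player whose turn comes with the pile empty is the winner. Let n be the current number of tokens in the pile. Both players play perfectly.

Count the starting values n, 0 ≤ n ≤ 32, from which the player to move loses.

Work bottom-up. With no move the player to move wins. Otherwise the position is W if at least one move leads to an L position for the opponent, and L if every move leads to a W.
n=0: no move; the opponent has just taken the last token and therefore loses → W
n=1: →0(W) only, which is W, so L
n=2: →1(L), so W
n=3: →2(W), 0(W) — all W, so L
n=4: →3(L), so W
n=5: →4(W), 2(W), 0(W) — all W, so L
n=6: →5(L), so W
n=7: →6(W), 4(W), 2(W), 0(W) — all W, so L
n=8: →7(L), so W
n=9: →8(W), 6(W), 4(W), 2(W) — all W, so L
n=10: →9(L), so W
n=11: →10(W), 8(W), 6(W), 4(W) — all W, so L
n=12: →11(L), so W
n=13: →12(W), 10(W), 8(W), 6(W) — all W, so L
n=14: →13(L), so W
n=15: →14(W), 12(W), 10(W), 8(W) — all W, so L
n=16: →15(L), so W
n=17: →16(W), 14(W), 12(W), 10(W) — all W, so L
n=18: →17(L), so W
n=19: →18(W), 16(W), 14(W), 12(W) — all W, so L
n=20: →19(L), so W
n=21: →20(W), 18(W), 16(W), 14(W) — all W, so L
n=22: →21(L), so W
n=23: →22(W), 20(W), 18(W), 16(W) — all W, so L
n=24: →23(L), so W
n=25: →24(W), 22(W), 20(W), 18(W) — all W, so L
n=26: →25(L), so W
n=27: →26(W), 24(W), 22(W), 20(W) — all W, so L
n=28: →27(L), so W
n=29: →28(W), 26(W), 24(W), 22(W) — all W, so L
n=30: →29(L), so W
n=31: →30(W), 28(W), 26(W), 24(W) — all W, so L
n=32: →31(L), so W
L entries with 0 ≤ n ≤ 32: n = 1, 3, 5, 7, 9, 11, 13, 15, 17, 19, 21, 23, 25, 27, 29, 31; that makes 16.

16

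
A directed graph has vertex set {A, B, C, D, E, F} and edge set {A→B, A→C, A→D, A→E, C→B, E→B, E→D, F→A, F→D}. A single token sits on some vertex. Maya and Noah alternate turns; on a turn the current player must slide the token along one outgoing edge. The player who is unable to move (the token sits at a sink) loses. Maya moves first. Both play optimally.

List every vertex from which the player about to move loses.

B, D

Compute win/loss labels from the base case upward. A position with no move is L. Any other position is W if it can reach an L in one move, else L.
Every edge goes from a vertex to one that appears earlier in the order B, D, E, C, A, F, so processing vertices in that order labels each vertex after all of its successors.
B: no outgoing edge → L
D: no outgoing edge → L
E: can move to D, which is L ⇒ W
C: can move to B, which is L ⇒ W
A: can move to D, which is L ⇒ W
F: can move to D, which is L ⇒ W
The losing starting vertices are exactly the entries labelled L in this table (2 of them).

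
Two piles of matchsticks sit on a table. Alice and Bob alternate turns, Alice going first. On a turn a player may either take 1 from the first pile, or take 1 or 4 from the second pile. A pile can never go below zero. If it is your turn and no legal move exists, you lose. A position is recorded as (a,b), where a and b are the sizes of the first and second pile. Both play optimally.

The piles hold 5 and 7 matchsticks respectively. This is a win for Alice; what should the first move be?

Classify positions by backward induction: terminal positions (no move available) are L. From any other position, the mover wins iff some move reaches an L.
No move ever increases a pile, so every position that can arise here has a ≤ 5 and b ≤ 7; it is enough to label the cells with 0 ≤ a ≤ 5 and 0 ≤ b ≤ 7.
Every move lowers a or b (never raises either), so fill the grid row by row in increasing a, and left to right within a row: each cell's successors are then already labelled.
      b=0  b=1  b=2  b=3  b=4  b=5  b=6  b=7
a=0:    L    W    L    W    W    L    W    L
a=1:    W    L    W    L    W    W    L    W
a=2:    L    W    L    W    W    L    W    L
a=3:    W    L    W    L    W    W    L    W
a=4:    L    W    L    W    W    L    W    L
a=5:    W    L    W    L    W    W    L    W
Cells with no legal move (terminal, hence L): (0,0).
The remaining L cells, each justified by listing all of its moves:
(0,2): the only move is to (0,1)(W), a W ⇒ L
(0,5): moves to (0,4)(W), (0,1)(W); every one is W ⇒ L
(0,7): moves to (0,6)(W), (0,3)(W); every one is W ⇒ L
(1,1): moves to (0,1)(W), (1,0)(W); every one is W ⇒ L
(1,3): moves to (0,3)(W), (1,2)(W); every one is W ⇒ L
(1,6): moves to (0,6)(W), (1,5)(W), (1,2)(W); every one is W ⇒ L
(2,0): the only move is to (1,0)(W), a W ⇒ L
(2,2): moves to (1,2)(W), (2,1)(W); every one is W ⇒ L
(2,5): moves to (1,5)(W), (2,4)(W), (2,1)(W); every one is W ⇒ L
(2,7): moves to (1,7)(W), (2,6)(W), (2,3)(W); every one is W ⇒ L
(3,1): moves to (2,1)(W), (3,0)(W); every one is W ⇒ L
(3,3): moves to (2,3)(W), (3,2)(W); every one is W ⇒ L
(3,6): moves to (2,6)(W), (3,5)(W), (3,2)(W); every one is W ⇒ L
(4,0): the only move is to (3,0)(W), a W ⇒ L
(4,2): moves to (3,2)(W), (4,1)(W); every one is W ⇒ L
(4,5): moves to (3,5)(W), (4,4)(W), (4,1)(W); every one is W ⇒ L
(4,7): moves to (3,7)(W), (4,6)(W), (4,3)(W); every one is W ⇒ L
(5,1): moves to (4,1)(W), (5,0)(W); every one is W ⇒ L
(5,3): moves to (4,3)(W), (5,2)(W); every one is W ⇒ L
(5,6): moves to (4,6)(W), (5,5)(W), (5,2)(W); every one is W ⇒ L
Every other cell has at least one move into one of the L cells above, so it is W.
From (5,7), the L positions reachable in one move are: (4,7), (5,6), (5,3). Any move reaching one of these is winning.

Move to (4,7).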